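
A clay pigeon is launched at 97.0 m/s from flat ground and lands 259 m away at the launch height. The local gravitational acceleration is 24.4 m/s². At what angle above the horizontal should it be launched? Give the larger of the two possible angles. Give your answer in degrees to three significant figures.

68.9°

From R = (v₀²/g) sin 2θ: sin 2θ = 24.4 × 259 / 9409.0 = 0.6717.
2θ = 42.19° or 180° − 42.19° = 137.8°, so θ = 21.10° or 68.90°.
The larger angle is 68.90°.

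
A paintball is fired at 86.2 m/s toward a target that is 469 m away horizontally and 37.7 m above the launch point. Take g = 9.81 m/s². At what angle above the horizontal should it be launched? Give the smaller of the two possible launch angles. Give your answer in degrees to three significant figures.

Trajectory: y = x tanθ − g x² (1 + tan²θ)/(2v₀²). With x = 469, y = 37.7, v₀ = 86.2, g = 9.81:
145.2 tan²θ − 469 tanθ + (182.9) = 0.
tanθ = [469 ± √(469² − 4 × 145.2 × (182.9))] / (2 × 145.2) = (469 ± 337.2) / 290.4, giving tanθ = 0.4537 or 2.776.
θ = 24.40° or 70.19°; the smaller is 24.40°.

24.4°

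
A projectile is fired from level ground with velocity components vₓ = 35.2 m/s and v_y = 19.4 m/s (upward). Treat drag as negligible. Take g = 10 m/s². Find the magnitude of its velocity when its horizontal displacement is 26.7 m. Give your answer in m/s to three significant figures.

Time to reach x = 26.7 m: t = x/vₓ = 26.7/35.20 = 0.7585 s.
Vertical velocity there: v_y = v_y0 − g t = 19.40 − 10.0 × 0.7585 = 11.81 m/s.
Speed: √(vₓ² + v_y²) = √(35.20² + 11.81²) = 37.13 m/s.

37.1 m/s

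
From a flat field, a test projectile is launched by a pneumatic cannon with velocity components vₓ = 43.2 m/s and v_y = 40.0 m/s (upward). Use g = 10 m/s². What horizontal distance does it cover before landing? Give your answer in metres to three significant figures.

Flight time T = 2 v_y0 / g = 8.000 s.
Horizontal distance R = vₓ T = 43.20 × 8.000 = 345.6 m.

346 m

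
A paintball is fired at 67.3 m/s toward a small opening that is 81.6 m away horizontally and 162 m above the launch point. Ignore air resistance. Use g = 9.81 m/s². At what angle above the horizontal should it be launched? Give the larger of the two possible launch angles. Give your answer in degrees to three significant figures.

Trajectory: y = x tanθ − g x² (1 + tan²θ)/(2v₀²). With x = 81.6, y = 162, v₀ = 67.3, g = 9.81:
7.211 tan²θ − 81.6 tanθ + (169.2) = 0.
tanθ = [81.6 ± √(81.6² − 4 × 7.211 × (169.2))] / (2 × 7.211) = (81.6 ± 42.17) / 14.42, giving tanθ = 2.734 or 8.582.
θ = 69.91° or 83.35°; the larger is 83.35°.

83.4°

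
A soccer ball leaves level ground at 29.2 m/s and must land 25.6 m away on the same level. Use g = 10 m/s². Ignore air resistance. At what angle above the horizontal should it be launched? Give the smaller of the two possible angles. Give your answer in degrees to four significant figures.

8.736°

From R = (v₀²/g) sin 2θ: sin 2θ = 10.0 × 25.6 / 852.64 = 0.3002.
2θ = 17.47° or 180° − 17.47° = 162.5°, so θ = 8.736° or 81.26°.
The smaller angle is 8.736°.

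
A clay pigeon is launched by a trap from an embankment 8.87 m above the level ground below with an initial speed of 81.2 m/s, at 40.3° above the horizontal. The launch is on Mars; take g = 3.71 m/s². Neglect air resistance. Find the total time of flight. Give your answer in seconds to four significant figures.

28.48 s

vₓ = 81.20 cos 40.3° = 61.93 m/s; v_y0 = 81.20 sin 40.3° = 52.52 m/s.
Vertical motion (up positive, ground at y = 0): 1.855 t² − (52.52) t − 8.87 = 0, so t = (52.52 + √(52.52² + 2·3.71·8.87)) / 3.71 = (52.52 + 53.14) / 3.71 = 28.48 s.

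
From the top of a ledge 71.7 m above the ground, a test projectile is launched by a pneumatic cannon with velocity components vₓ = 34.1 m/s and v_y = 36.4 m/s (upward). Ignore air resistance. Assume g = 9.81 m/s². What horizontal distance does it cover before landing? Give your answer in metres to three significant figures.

308 m

With up positive and y = 0 at the ground: y(t) = 71.7 + (36.40) t − 4.905 t². Setting y = 0 and taking the positive root: t = [36.40 + √(36.40² + 2·9.81·71.7)] / 9.81 = (36.40 + 52.27) / 9.81 = 9.038 s.
Horizontal distance: R = vₓ t = 34.10 × 9.038 = 308.2 m.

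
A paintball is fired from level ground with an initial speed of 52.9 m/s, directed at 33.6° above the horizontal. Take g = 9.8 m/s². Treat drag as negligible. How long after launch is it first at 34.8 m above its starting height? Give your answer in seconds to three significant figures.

1.64 s

Horizontal component vₓ = 52.90 cos 33.6° = 44.06 m/s; vertical v_y0 = 52.90 sin 33.6° = 29.27 m/s.
Require v_y0 t − ½ g t² = 34.8, i.e. 4.900 t² − 29.27 t + 34.8 = 0.
t = [29.27 ± √(29.27² − 2·9.80·34.8)] / 9.80 = (29.27 ± 13.23) / 9.80, so t = 1.638 s or t = 4.337 s.
The first (ascending) time is 1.638 s.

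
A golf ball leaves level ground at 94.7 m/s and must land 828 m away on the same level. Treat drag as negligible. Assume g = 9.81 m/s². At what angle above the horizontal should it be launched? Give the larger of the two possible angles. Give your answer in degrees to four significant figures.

Level-ground range R = v₀² sin(2θ)/g ⇒ sin(2θ) = gR/v₀² = 9.81 × 828 / 94.7² = 0.9057.
2θ = 64.92° or 180° − 64.92° = 115.1°, so θ = 32.46° or 57.54°.
The larger angle is 57.54°.

57.54°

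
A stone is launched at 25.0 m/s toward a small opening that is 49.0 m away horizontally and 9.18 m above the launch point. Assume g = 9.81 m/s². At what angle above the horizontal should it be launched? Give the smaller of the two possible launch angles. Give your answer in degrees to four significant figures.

40.34°

Trajectory: y = x tanθ − g x² (1 + tan²θ)/(2v₀²). With x = 49.0, y = 9.18, v₀ = 25.0, g = 9.81:
18.84 tan²θ − 49.0 tanθ + (28.02) = 0.
tanθ = [49.0 ± √(49.0² − 4 × 18.84 × (28.02))] / (2 × 18.84) = (49.0 ± 17.00) / 37.69, giving tanθ = 0.8492 or 1.751.
θ = 40.34° or 60.27°; the smaller is 40.34°.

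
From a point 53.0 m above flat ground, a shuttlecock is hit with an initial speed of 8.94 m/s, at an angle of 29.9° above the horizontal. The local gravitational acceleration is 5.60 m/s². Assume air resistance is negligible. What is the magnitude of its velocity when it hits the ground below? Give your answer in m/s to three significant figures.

Components: vₓ = 8.940 cos 29.9° = 7.750 m/s, v_y0 = 8.940 sin 29.9° = 4.456 m/s.
The projectile lands when y = 53.0 + (4.456) t − ½·5.60·t² = 0. Positive root: t = (4.456 + √(4.456² + 2·5.60·53.0)) / 5.60 = (4.456 + 24.77) / 5.60 = 5.219 s.
Vertical velocity at impact: v_y = v_y0 − g t = 4.456 − 5.60 × 5.219 = −24.77 m/s.
Speed: |v| = √(vₓ² + v_y²) = √(7.750² + 24.77²) = 25.95 m/s.

26.0 m/s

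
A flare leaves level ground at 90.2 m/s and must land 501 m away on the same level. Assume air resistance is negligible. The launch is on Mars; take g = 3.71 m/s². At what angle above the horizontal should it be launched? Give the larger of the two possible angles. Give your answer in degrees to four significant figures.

R = v₀² sin 2θ / g gives sin 2θ = gR/v₀² = 3.71·501/90.2² = 0.2285.
2θ = 13.21° or 180° − 13.21° = 166.8°, so θ = 6.603° or 83.40°.
The larger angle is 83.40°.

83.40°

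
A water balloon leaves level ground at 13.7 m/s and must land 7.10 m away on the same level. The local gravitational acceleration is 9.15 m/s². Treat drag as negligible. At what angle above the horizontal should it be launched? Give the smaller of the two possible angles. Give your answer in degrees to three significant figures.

From R = (v₀²/g) sin 2θ: sin 2θ = 9.15 × 7.10 / 187.69 = 0.3461.
2θ = 20.25° or 180° − 20.25° = 159.7°, so θ = 10.13° or 79.87°.
The smaller angle is 10.13°.

10.1°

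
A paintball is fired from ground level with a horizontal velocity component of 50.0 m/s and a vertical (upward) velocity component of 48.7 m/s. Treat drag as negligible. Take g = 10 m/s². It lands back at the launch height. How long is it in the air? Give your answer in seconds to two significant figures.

It returns to y = 0 when t = 2 v_y0 / g = 2(48.70)/10.0 = 9.740 s.

9.7 s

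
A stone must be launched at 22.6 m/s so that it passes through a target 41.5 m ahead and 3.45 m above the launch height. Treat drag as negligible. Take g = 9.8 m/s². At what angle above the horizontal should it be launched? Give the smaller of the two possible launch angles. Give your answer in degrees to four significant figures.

Trajectory: y = x tanθ − g x² (1 + tan²θ)/(2v₀²). With x = 41.5, y = 3.45, v₀ = 22.6, g = 9.80:
16.52 tan²θ − 41.5 tanθ + (19.97) = 0.
tanθ = [41.5 ± √(41.5² − 4 × 16.52 × (19.97))] / (2 × 16.52) = (41.5 ± 20.06) / 33.04, giving tanθ = 0.6489 or 1.863.
θ = 32.98° or 61.77°; the smaller is 32.98°.

32.98°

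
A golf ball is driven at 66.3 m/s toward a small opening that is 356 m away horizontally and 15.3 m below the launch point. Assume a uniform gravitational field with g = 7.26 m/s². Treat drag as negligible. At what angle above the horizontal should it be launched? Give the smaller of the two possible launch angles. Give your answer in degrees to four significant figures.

15.26°

Trajectory: y = x tanθ − g x² (1 + tan²θ)/(2v₀²). With x = 356, y = −15.3, v₀ = 66.3, g = 7.26:
104.7 tan²θ − 356 tanθ + (89.36) = 0.
tanθ = [356 ± √(356² − 4 × 104.7 × (89.36))] / (2 × 104.7) = (356 ± 298.9) / 209.3, giving tanθ = 0.2729 or 3.129.
θ = 15.26° or 72.27°; the smaller is 15.26°.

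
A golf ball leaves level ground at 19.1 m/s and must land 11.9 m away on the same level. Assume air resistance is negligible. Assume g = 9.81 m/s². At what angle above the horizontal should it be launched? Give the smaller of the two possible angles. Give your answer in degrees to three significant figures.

9.33°

From R = (v₀²/g) sin 2θ: sin 2θ = 9.81 × 11.9 / 364.81 = 0.3200.
2θ = 18.66° or 180° − 18.66° = 161.3°, so θ = 9.331° or 80.67°.
The smaller angle is 9.331°.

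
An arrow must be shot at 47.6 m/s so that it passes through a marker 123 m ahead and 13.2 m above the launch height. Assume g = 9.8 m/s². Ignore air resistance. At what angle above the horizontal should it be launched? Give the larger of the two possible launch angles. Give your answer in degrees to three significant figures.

Trajectory: y = x tanθ − g x² (1 + tan²θ)/(2v₀²). With x = 123, y = 13.2, v₀ = 47.6, g = 9.80:
32.72 tan²θ − 123 tanθ + (45.92) = 0.
tanθ = [123 ± √(123² − 4 × 32.72 × (45.92))] / (2 × 32.72) = (123 ± 95.50) / 65.44, giving tanθ = 0.4203 or 3.339.
θ = 22.80° or 73.33°; the larger is 73.33°.

73.3°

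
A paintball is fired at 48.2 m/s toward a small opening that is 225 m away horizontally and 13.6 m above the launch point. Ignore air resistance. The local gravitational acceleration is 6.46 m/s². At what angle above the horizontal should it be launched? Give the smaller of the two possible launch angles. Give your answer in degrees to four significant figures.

23.34°

Trajectory: y = x tanθ − g x² (1 + tan²θ)/(2v₀²). With x = 225, y = 13.6, v₀ = 48.2, g = 6.46:
70.38 tan²θ − 225 tanθ + (83.98) = 0.
tanθ = [225 ± √(225² − 4 × 70.38 × (83.98))] / (2 × 70.38) = (225 ± 164.3) / 140.8, giving tanθ = 0.4315 or 2.765.
θ = 23.34° or 70.12°; the smaller is 23.34°.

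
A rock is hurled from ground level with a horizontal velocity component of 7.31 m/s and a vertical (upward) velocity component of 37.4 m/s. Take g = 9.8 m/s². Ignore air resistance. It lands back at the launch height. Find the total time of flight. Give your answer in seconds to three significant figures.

Landing at launch height ⇒ T = 2 v_y0 / g = 2 × 37.40 / 9.80 = 7.633 s.

7.63 s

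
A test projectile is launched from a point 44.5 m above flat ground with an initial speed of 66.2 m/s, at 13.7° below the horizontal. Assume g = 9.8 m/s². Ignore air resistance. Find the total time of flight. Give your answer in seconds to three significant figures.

Horizontal component vₓ = 66.20 cos 13.7° = 64.32 m/s; vertical v_y0 = −15.68 m/s (downward).
With up positive and y = 0 at the ground: y(t) = 44.5 + (−15.68) t − 4.900 t². Setting y = 0 and taking the positive root: t = [−15.68 + √(15.68² + 2·9.80·44.5)] / 9.80 = (−15.68 + 33.44) / 9.80 = 1.812 s.

1.81 s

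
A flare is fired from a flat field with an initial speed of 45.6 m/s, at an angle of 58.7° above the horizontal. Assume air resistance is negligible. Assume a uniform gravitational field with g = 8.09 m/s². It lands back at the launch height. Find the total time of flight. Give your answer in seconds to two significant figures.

Resolve: vₓ = 45.60 cos 58.7° = 23.69 m/s and v_y0 = 45.60 sin 58.7° = 38.96 m/s.
Landing at launch height ⇒ T = 2 v_y0 / g = 2 × 38.96 / 8.09 = 9.632 s.

9.6 s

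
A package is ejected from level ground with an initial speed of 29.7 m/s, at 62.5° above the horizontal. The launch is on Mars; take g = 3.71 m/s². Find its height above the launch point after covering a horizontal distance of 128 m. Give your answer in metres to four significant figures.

Resolve: vₓ = 29.70 cos 62.5° = 13.71 m/s and v_y0 = 29.70 sin 62.5° = 26.34 m/s.
At x = 128 m, t = x/vₓ = 128/13.71 = 9.334 s.
Height: y = v_y0 t − ½ g t² = 26.34 × 9.334 − 1.855 × 9.334² = 245.9 − 161.6 = 84.29 m.

84.29 m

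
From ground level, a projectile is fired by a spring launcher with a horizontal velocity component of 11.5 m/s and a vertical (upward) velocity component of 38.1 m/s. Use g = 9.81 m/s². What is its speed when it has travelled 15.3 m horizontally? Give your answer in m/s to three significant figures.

27.6 m/s

At x = 15.3 m, t = x/vₓ = 15.3/11.50 = 1.330 s.
Vertical velocity there: v_y = v_y0 − g t = 38.10 − 9.81 × 1.330 = 25.05 m/s.
Speed: √(vₓ² + v_y²) = √(11.50² + 25.05²) = 27.56 m/s.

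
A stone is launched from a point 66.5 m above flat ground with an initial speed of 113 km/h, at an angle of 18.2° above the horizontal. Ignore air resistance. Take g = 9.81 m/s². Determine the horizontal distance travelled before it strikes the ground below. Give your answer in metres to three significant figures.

144 m

Convert: 113 km/h = 113/3.6 = 31.39 m/s.
Horizontal component vₓ = 31.39 cos 18.2° = 29.82 m/s; vertical v_y0 = 31.39 sin 18.2° = 9.804 m/s.
The projectile lands when y = 66.5 + (9.804) t − ½·9.81·t² = 0. Positive root: t = (9.804 + √(9.804² + 2·9.81·66.5)) / 9.81 = (9.804 + 37.43) / 9.81 = 4.815 s.
Horizontal distance: R = vₓ t = 29.82 × 4.815 = 143.6 m.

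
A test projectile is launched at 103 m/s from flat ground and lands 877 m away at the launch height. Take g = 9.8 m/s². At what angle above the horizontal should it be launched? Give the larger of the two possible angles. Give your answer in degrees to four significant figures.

62.95°

From R = (v₀²/g) sin 2θ: sin 2θ = 9.80 × 877 / 10609 = 0.8101.
2θ = 54.11° or 180° − 54.11° = 125.9°, so θ = 27.05° or 62.95°.
The larger angle is 62.95°.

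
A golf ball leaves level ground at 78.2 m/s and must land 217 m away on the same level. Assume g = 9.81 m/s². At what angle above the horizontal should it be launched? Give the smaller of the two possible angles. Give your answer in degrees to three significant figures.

From R = (v₀²/g) sin 2θ: sin 2θ = 9.81 × 217 / 6115.2 = 0.3481.
2θ = 20.37° or 180° − 20.37° = 159.6°, so θ = 10.19° or 79.81°.
The smaller angle is 10.19°.

10.2°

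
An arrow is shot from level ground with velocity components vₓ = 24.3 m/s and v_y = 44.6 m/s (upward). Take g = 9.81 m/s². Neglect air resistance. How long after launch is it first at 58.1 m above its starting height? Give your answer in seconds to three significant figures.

1.58 s

Require v_y0 t − ½ g t² = 58.1, i.e. 4.905 t² − 44.60 t + 58.1 = 0.
t = [44.60 ± √(44.60² − 2·9.81·58.1)] / 9.81 = (44.60 ± 29.14) / 9.81, so t = 1.576 s or t = 7.517 s.
The first (ascending) time is 1.576 s.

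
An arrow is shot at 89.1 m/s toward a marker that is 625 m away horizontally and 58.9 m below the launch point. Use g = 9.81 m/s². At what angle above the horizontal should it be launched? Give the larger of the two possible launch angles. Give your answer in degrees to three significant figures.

Trajectory: y = x tanθ − g x² (1 + tan²θ)/(2v₀²). With x = 625, y = −58.9, v₀ = 89.1, g = 9.81:
241.3 tan²θ − 625 tanθ + (182.4) = 0.
tanθ = [625 ± √(625² − 4 × 241.3 × (182.4))] / (2 × 241.3) = (625 ± 463.1) / 482.7, giving tanθ = 0.3353 or 2.254.
θ = 18.54° or 66.08°; the larger is 66.08°.

66.1°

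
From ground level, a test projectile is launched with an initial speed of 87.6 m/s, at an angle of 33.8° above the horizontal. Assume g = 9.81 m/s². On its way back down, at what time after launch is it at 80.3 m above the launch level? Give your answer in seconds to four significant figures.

7.849 s

Resolve: vₓ = 87.60 cos 33.8° = 72.79 m/s and v_y0 = 87.60 sin 33.8° = 48.73 m/s.
Set y = v_y0 t − ½ g t² = 80.3: 4.905 t² − 48.73 t + 80.3 = 0.
Quadratic formula: t = (48.73 ± √799.27) / 9.81 = (48.73 ± 28.27) / 9.81 → t = 2.086 s or 7.849 s.
The descending-branch root is 7.849 s.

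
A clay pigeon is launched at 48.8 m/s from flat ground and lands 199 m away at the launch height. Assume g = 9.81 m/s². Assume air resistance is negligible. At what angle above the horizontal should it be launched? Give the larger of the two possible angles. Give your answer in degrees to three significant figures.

62.5°

From R = (v₀²/g) sin 2θ: sin 2θ = 9.81 × 199 / 2381.4 = 0.8198.
2θ = 55.06° or 180° − 55.06° = 124.9°, so θ = 27.53° or 62.47°.
The larger angle is 62.47°.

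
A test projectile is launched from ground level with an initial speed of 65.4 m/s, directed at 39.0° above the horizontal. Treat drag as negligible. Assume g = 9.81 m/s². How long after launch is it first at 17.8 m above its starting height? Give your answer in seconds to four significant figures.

Horizontal component vₓ = 65.40 cos 39.0° = 50.83 m/s; vertical v_y0 = 65.40 sin 39.0° = 41.16 m/s.
Require v_y0 t − ½ g t² = 17.8, i.e. 4.905 t² − 41.16 t + 17.8 = 0.
t = [41.16 ± √(41.16² − 2·9.81·17.8)] / 9.81 = (41.16 ± 36.67) / 9.81, so t = 0.4574 s or t = 7.934 s.
The first (ascending) time is 0.4574 s.

0.4574 s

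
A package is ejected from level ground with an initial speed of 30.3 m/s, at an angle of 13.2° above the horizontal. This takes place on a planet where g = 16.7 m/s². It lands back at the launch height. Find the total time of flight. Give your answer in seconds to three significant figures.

Horizontal component vₓ = 30.30 cos 13.2° = 29.50 m/s; vertical v_y0 = 30.30 sin 13.2° = 6.919 m/s.
It returns to y = 0 when t = 2 v_y0 / g = 2(6.919)/16.7 = 0.8286 s.

0.829 s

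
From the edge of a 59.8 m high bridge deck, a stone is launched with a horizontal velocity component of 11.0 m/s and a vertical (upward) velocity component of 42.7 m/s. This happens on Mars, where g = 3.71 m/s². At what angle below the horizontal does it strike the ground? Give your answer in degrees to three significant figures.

With up positive and y = 0 at the ground: y(t) = 59.8 + (42.70) t − 1.855 t². Setting y = 0 and taking the positive root: t = [42.70 + √(42.70² + 2·3.71·59.8)] / 3.71 = (42.70 + 47.61) / 3.71 = 24.34 s.
At impact: v_y = v_y0 − g t = −47.61 m/s; vₓ = 11.00 m/s.
Angle below horizontal: arctan(|v_y|/vₓ) = arctan(47.61/11.00) = 76.99°.

77.0°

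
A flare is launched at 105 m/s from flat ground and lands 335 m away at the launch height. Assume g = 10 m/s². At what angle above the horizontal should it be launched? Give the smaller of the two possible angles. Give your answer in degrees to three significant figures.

R = v₀² sin 2θ / g gives sin 2θ = gR/v₀² = 10.0·335/105² = 0.3039.
2θ = 17.69° or 180° − 17.69° = 162.3°, so θ = 8.845° or 81.16°.
The smaller angle is 8.845°.

8.84°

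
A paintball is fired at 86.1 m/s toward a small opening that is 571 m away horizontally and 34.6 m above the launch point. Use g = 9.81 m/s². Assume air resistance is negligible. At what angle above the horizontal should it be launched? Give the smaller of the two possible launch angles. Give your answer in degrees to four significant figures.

Trajectory: y = x tanθ − g x² (1 + tan²θ)/(2v₀²). With x = 571, y = 34.6, v₀ = 86.1, g = 9.81:
215.7 tan²θ − 571 tanθ + (250.3) = 0.
tanθ = [571 ± √(571² − 4 × 215.7 × (250.3))] / (2 × 215.7) = (571 ± 331.7) / 431.5, giving tanθ = 0.5546 or 2.092.
θ = 29.01° or 64.45°; the smaller is 29.01°.

29.01°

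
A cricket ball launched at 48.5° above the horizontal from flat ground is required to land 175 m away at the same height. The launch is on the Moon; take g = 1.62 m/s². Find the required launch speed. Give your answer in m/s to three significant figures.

16.9 m/s

On level ground R = v₀² sin 2θ / g ⇒ v₀ = √(gR / sin 2θ).
v₀ = √(1.62 × 175 / sin 97.00°) = √(283.5 / 0.9925) = √285.63 = 16.90 m/s.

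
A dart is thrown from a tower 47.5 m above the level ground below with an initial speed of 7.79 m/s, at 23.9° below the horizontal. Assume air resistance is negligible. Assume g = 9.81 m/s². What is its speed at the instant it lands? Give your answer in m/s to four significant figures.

vₓ = 7.790 cos 23.9° = 7.122 m/s; v_y0 = −3.156 m/s (downward).
The projectile lands when y = 47.5 + (−3.156) t − ½·9.81·t² = 0. Positive root: t = (−3.156 + √(3.156² + 2·9.81·47.5)) / 9.81 = (−3.156 + 30.69) / 9.81 = 2.807 s.
Vertical velocity at impact: v_y = v_y0 − g t = −3.156 − 9.81 × 2.807 = −30.69 m/s.
Speed: |v| = √(vₓ² + v_y²) = √(7.122² + 30.69²) = 31.51 m/s.

31.51 m/s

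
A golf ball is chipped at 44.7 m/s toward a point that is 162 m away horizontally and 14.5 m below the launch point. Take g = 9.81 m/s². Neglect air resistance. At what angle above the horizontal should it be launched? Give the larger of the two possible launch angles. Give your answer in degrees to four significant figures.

65.11°

Trajectory: y = x tanθ − g x² (1 + tan²θ)/(2v₀²). With x = 162, y = −14.5, v₀ = 44.7, g = 9.81:
64.42 tan²θ − 162 tanθ + (49.92) = 0.
tanθ = [162 ± √(162² − 4 × 64.42 × (49.92))] / (2 × 64.42) = (162 ± 115.7) / 128.8, giving tanθ = 0.3596 or 2.155.
θ = 19.78° or 65.11°; the larger is 65.11°.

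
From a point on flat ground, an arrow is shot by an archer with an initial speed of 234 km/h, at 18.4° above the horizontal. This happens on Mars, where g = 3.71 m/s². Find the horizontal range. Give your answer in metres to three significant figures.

Convert: 234 km/h = 234/3.6 = 65.00 m/s.
Resolve: vₓ = 65.00 cos 18.4° = 61.68 m/s and v_y0 = 65.00 sin 18.4° = 20.52 m/s.
Time aloft: T = 2 v_y0 / g = 2 × 20.52 / 3.71 = 11.06 s.
Horizontal distance R = vₓ T = 61.68 × 11.06 = 682.2 m.

682 m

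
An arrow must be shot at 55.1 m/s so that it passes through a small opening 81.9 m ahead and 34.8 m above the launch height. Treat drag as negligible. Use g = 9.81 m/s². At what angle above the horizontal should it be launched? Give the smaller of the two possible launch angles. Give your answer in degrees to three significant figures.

31.2°

Trajectory: y = x tanθ − g x² (1 + tan²θ)/(2v₀²). With x = 81.9, y = 34.8, v₀ = 55.1, g = 9.81:
10.84 tan²θ − 81.9 tanθ + (45.64) = 0.
tanθ = [81.9 ± √(81.9² − 4 × 10.84 × (45.64))] / (2 × 10.84) = (81.9 ± 68.77) / 21.67, giving tanθ = 0.6058 or 6.952.
θ = 31.21° or 81.81°; the smaller is 31.21°.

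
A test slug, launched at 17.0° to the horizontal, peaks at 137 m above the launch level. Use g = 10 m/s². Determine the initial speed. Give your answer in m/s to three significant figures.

179 m/s

At the peak v_y = 0, so v_y0 = √(2gH) = √(2 × 10.0 × 137) = 52.35 m/s.
v_y0 = v₀ sin θ ⇒ v₀ = 52.35 / sin 17.0° = 179.0 m/s.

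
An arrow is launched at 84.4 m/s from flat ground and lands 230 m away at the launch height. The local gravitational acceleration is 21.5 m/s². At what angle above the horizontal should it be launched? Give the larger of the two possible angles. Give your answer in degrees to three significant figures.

From R = (v₀²/g) sin 2θ: sin 2θ = 21.5 × 230 / 7123.4 = 0.6942.
2θ = 43.96° or 180° − 43.96° = 136.0°, so θ = 21.98° or 68.02°.
The larger angle is 68.02°.

68.0°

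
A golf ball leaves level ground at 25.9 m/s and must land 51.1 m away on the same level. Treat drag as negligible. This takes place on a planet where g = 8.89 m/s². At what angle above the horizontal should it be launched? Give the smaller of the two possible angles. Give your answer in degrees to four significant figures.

R = v₀² sin 2θ / g gives sin 2θ = gR/v₀² = 8.89·51.1/25.9² = 0.6772.
2θ = 42.63° or 180° − 42.63° = 137.4°, so θ = 21.31° or 68.69°.
The smaller angle is 21.31°.

21.31°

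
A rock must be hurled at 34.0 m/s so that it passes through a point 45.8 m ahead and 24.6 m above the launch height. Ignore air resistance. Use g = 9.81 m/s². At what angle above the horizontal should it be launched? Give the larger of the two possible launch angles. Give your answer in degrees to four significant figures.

Trajectory: y = x tanθ − g x² (1 + tan²θ)/(2v₀²). With x = 45.8, y = 24.6, v₀ = 34.0, g = 9.81:
8.900 tan²θ − 45.8 tanθ + (33.50) = 0.
tanθ = [45.8 ± √(45.8² − 4 × 8.900 × (33.50))] / (2 × 8.900) = (45.8 ± 30.08) / 17.80, giving tanθ = 0.8830 or 4.263.
θ = 41.44° or 76.80°; the larger is 76.80°.

76.80°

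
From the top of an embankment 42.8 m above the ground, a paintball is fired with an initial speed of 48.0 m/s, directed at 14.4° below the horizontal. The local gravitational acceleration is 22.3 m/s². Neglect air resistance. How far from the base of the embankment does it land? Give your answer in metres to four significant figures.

vₓ = 48.00 cos 14.4° = 46.49 m/s; v_y0 = −11.94 m/s (downward).
The projectile lands when y = 42.8 + (−11.94) t − ½·22.3·t² = 0. Positive root: t = (−11.94 + √(11.94² + 2·22.3·42.8)) / 22.3 = (−11.94 + 45.29) / 22.3 = 1.496 s.
Horizontal distance: R = vₓ t = 46.49 × 1.496 = 69.54 m.

69.54 m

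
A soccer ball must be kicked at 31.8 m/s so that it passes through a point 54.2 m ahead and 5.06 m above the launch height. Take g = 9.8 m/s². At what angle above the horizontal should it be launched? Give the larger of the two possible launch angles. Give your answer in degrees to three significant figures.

73.7°

Trajectory: y = x tanθ − g x² (1 + tan²θ)/(2v₀²). With x = 54.2, y = 5.06, v₀ = 31.8, g = 9.80:
14.23 tan²θ − 54.2 tanθ + (19.29) = 0.
tanθ = [54.2 ± √(54.2² − 4 × 14.23 × (19.29))] / (2 × 14.23) = (54.2 ± 42.88) / 28.47, giving tanθ = 0.3975 or 3.410.
θ = 21.68° or 73.66°; the larger is 73.66°.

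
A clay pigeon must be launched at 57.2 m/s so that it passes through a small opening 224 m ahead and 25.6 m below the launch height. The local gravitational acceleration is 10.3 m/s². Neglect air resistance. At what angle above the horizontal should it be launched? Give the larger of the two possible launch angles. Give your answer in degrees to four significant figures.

Trajectory: y = x tanθ − g x² (1 + tan²θ)/(2v₀²). With x = 224, y = −25.6, v₀ = 57.2, g = 10.3:
78.98 tan²θ − 224 tanθ + (53.38) = 0.
tanθ = [224 ± √(224² − 4 × 78.98 × (53.38))] / (2 × 78.98) = (224 ± 182.5) / 158.0, giving tanθ = 0.2626 or 2.574.
θ = 14.71° or 68.77°; the larger is 68.77°.

68.77°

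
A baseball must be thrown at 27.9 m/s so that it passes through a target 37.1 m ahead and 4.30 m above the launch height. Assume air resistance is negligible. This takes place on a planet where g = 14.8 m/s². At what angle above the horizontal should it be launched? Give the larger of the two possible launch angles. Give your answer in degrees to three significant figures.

66.0°

Trajectory: y = x tanθ − g x² (1 + tan²θ)/(2v₀²). With x = 37.1, y = 4.30, v₀ = 27.9, g = 14.8:
13.08 tan²θ − 37.1 tanθ + (17.38) = 0.
tanθ = [37.1 ± √(37.1² − 4 × 13.08 × (17.38))] / (2 × 13.08) = (37.1 ± 21.60) / 26.17, giving tanθ = 0.5923 or 2.243.
θ = 30.64° or 65.97°; the larger is 65.97°.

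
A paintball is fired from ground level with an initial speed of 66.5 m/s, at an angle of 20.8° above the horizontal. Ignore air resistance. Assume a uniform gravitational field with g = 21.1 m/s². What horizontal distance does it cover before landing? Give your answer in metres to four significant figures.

Horizontal component vₓ = 66.50 cos 20.8° = 62.17 m/s; vertical v_y0 = 66.50 sin 20.8° = 23.61 m/s.
Time aloft: T = 2 v_y0 / g = 2 × 23.61 / 21.1 = 2.238 s.
Range: R = vₓ T = 62.17 × 2.238 = 139.1 m.

139.1 m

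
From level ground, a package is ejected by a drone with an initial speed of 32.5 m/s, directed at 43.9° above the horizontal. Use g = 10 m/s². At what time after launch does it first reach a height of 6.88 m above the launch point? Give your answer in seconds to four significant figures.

Horizontal component vₓ = 32.50 cos 43.9° = 23.42 m/s; vertical v_y0 = 32.50 sin 43.9° = 22.54 m/s.
Set y = v_y0 t − ½ g t² = 6.88: 5.000 t² − 22.54 t + 6.88 = 0.
Quadratic formula: t = (22.54 ± √370.25) / 10.0 = (22.54 ± 19.24) / 10.0 → t = 0.3294 s or 4.178 s.
The first (ascending) time is 0.3294 s.

0.3294 s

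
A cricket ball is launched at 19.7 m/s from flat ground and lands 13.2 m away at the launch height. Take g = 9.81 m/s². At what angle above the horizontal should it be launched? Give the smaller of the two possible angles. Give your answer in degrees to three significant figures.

From R = (v₀²/g) sin 2θ: sin 2θ = 9.81 × 13.2 / 388.09 = 0.3337.
2θ = 19.49° or 180° − 19.49° = 160.5°, so θ = 9.746° or 80.25°.
The smaller angle is 9.746°.

9.75°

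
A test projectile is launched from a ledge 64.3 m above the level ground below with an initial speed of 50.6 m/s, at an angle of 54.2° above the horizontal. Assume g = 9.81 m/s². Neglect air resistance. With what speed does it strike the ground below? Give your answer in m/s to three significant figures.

61.8 m/s

Resolve: vₓ = 50.60 cos 54.2° = 29.60 m/s and v_y0 = 50.60 sin 54.2° = 41.04 m/s.
The projectile lands when y = 64.3 + (41.04) t − ½·9.81·t² = 0. Positive root: t = (41.04 + √(41.04² + 2·9.81·64.3)) / 9.81 = (41.04 + 54.28) / 9.81 = 9.716 s.
Vertical velocity at impact: v_y = v_y0 − g t = 41.04 − 9.81 × 9.716 = −54.28 m/s.
Speed: |v| = √(vₓ² + v_y²) = √(29.60² + 54.28²) = 61.82 m/s.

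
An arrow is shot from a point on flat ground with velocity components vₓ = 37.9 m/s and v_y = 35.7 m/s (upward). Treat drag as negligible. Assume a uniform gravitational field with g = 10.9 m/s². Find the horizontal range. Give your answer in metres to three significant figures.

248 m

Flight time T = 2 v_y0 / g = 6.550 s.
Range: R = vₓ T = 37.90 × 6.550 = 248.3 m.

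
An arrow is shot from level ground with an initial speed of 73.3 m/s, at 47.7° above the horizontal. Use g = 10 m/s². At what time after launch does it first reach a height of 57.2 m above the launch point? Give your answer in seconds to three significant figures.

Horizontal component vₓ = 73.30 cos 47.7° = 49.33 m/s; vertical v_y0 = 73.30 sin 47.7° = 54.21 m/s.
Height y(t) = 54.21 t − 5.000 t² = 57.2 gives 5.000 t² − 54.21 t + 57.2 = 0.
t = [54.21 ± √(54.21² − 2·10.0·57.2)] / 10.0 = (54.21 ± 42.37) / 10.0, so t = 1.184 s or t = 9.659 s.
The first (ascending) time is 1.184 s.

1.18 s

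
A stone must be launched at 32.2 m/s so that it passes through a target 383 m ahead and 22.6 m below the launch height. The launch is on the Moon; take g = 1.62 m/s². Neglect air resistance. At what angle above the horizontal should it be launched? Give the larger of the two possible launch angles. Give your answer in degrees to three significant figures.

72.0°

Trajectory: y = x tanθ − g x² (1 + tan²θ)/(2v₀²). With x = 383, y = −22.6, v₀ = 32.2, g = 1.62:
114.6 tan²θ − 383 tanθ + (92.00) = 0.
tanθ = [383 ± √(383² − 4 × 114.6 × (92.00))] / (2 × 114.6) = (383 ± 323.3) / 229.2, giving tanθ = 0.2605 or 3.082.
θ = 14.60° or 72.02°; the larger is 72.02°.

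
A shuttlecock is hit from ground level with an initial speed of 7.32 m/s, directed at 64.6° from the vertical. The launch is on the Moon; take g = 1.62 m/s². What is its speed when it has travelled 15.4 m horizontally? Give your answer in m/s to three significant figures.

Components: vₓ = 7.320 sin 64.6° = 6.612 m/s, v_y0 = 7.320 cos 64.6° = 3.140 m/s.
x = vₓ t ⇒ t = 15.4/6.612 = 2.329 s.
Vertical velocity there: v_y = v_y0 − g t = 3.140 − 1.62 × 2.329 = −0.6331 m/s.
Speed: √(vₓ² + v_y²) = √(6.612² + 0.6331²) = 6.643 m/s.

6.64 m/s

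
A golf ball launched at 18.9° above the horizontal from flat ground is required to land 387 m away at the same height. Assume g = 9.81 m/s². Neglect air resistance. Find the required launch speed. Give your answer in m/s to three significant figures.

78.7 m/s

Level-ground range: R = v₀² sin(2θ)/g, so v₀ = √(gR / sin 2θ).
v₀ = √(9.81 × 387 / sin 37.80°) = √(3796 / 0.6129) = √6194.2 = 78.70 m/s.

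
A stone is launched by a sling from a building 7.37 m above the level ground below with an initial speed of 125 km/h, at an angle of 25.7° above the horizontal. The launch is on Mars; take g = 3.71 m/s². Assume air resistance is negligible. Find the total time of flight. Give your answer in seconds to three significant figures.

Convert: 125 km/h = 125/3.6 = 34.72 m/s.
Horizontal component vₓ = 34.72 cos 25.7° = 31.29 m/s; vertical v_y0 = 34.72 sin 25.7° = 15.06 m/s.
With up positive and y = 0 at the ground: y(t) = 7.37 + (15.06) t − 1.855 t². Setting y = 0 and taking the positive root: t = [15.06 + √(15.06² + 2·3.71·7.37)] / 3.71 = (15.06 + 16.78) / 3.71 = 8.580 s.

8.58 s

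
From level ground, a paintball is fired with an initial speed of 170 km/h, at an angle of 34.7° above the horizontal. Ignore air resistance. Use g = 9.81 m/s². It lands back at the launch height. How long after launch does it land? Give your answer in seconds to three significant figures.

Convert: 170 km/h = 170/3.6 = 47.22 m/s.
Resolve: vₓ = 47.22 cos 34.7° = 38.82 m/s and v_y0 = 47.22 sin 34.7° = 26.88 m/s.
It returns to y = 0 when t = 2 v_y0 / g = 2(26.88)/9.81 = 5.481 s.

5.48 s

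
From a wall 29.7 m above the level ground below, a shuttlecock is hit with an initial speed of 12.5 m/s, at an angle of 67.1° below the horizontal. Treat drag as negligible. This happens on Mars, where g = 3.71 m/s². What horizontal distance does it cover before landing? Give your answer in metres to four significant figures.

Horizontal component vₓ = 12.50 cos 67.1° = 4.864 m/s; vertical v_y0 = −11.51 m/s (downward).
Vertical motion (up positive, ground at y = 0): 1.855 t² − (−11.51) t − 29.7 = 0, so t = (−11.51 + √(11.51² + 2·3.71·29.7)) / 3.71 = (−11.51 + 18.79) / 3.71 = 1.960 s.
Horizontal distance: R = vₓ t = 4.864 × 1.960 = 9.535 m.

9.535 m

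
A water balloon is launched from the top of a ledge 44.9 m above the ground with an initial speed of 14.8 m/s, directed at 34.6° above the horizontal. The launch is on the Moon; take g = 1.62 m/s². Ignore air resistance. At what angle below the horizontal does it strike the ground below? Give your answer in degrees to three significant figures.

Resolve: vₓ = 14.80 cos 34.6° = 12.18 m/s and v_y0 = 14.80 sin 34.6° = 8.404 m/s.
With up positive and y = 0 at the ground: y(t) = 44.9 + (8.404) t − 0.8100 t². Setting y = 0 and taking the positive root: t = [8.404 + √(8.404² + 2·1.62·44.9)] / 1.62 = (8.404 + 14.70) / 1.62 = 14.26 s.
At impact: v_y = v_y0 − g t = −14.70 m/s; vₓ = 12.18 m/s.
Angle below horizontal: arctan(|v_y|/vₓ) = arctan(14.70/12.18) = 50.35°.

50.4°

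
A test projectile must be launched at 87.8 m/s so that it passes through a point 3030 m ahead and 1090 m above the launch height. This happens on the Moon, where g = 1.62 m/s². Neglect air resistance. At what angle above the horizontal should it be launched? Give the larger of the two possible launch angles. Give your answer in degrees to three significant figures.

Trajectory: y = x tanθ − g x² (1 + tan²θ)/(2v₀²). With x = 3030, y = 1090, v₀ = 87.8, g = 1.62:
964.7 tan²θ − 3030 tanθ + (2055) = 0.
tanθ = [3030 ± √(3030² − 4 × 964.7 × (2055))] / (2 × 964.7) = (3030 ± 1119) / 1929, giving tanθ = 0.9904 or 2.151.
θ = 44.72° or 65.06°; the larger is 65.06°.

65.1°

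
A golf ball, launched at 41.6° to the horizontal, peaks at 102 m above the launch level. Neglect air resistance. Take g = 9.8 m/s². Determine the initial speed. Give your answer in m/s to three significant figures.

At the peak v_y = 0, so v_y0 = √(2gH) = √(2 × 9.80 × 102) = 44.71 m/s.
v_y0 = v₀ sin θ ⇒ v₀ = 44.71 / sin 41.6° = 67.35 m/s.

67.3 m/s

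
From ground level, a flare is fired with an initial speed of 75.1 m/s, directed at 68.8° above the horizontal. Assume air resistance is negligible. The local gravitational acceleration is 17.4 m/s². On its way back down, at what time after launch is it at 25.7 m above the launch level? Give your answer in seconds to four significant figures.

Resolve: vₓ = 75.10 cos 68.8° = 27.16 m/s and v_y0 = 75.10 sin 68.8° = 70.02 m/s.
Require v_y0 t − ½ g t² = 25.7, i.e. 8.700 t² − 70.02 t + 25.7 = 0.
Quadratic formula: t = (70.02 ± √4008.1) / 17.4 = (70.02 ± 63.31) / 17.4 → t = 0.3855 s or 7.662 s.
The descending-branch root is 7.662 s.

7.662 s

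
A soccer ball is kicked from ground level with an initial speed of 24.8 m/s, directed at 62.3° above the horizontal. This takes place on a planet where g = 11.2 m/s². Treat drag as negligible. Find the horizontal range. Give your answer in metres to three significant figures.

45.2 m

Resolve: vₓ = 24.80 cos 62.3° = 11.53 m/s and v_y0 = 24.80 sin 62.3° = 21.96 m/s.
Flight time T = 2 v_y0 / g = 3.921 s.
Horizontal distance R = vₓ T = 11.53 × 3.921 = 45.20 m.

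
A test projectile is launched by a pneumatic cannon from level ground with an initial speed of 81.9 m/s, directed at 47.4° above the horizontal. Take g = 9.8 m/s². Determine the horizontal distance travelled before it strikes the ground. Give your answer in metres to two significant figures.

680 m

Components: vₓ = 81.90 cos 47.4° = 55.44 m/s, v_y0 = 81.90 sin 47.4° = 60.29 m/s.
Time aloft: T = 2 v_y0 / g = 2 × 60.29 / 9.80 = 12.30 s.
Horizontal distance R = vₓ T = 55.44 × 12.30 = 682.0 m.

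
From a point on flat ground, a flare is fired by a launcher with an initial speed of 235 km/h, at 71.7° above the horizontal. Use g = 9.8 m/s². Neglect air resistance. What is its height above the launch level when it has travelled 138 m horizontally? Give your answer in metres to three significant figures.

195 m

Convert: 235 km/h = 235/3.6 = 65.28 m/s.
Resolve: vₓ = 65.28 cos 71.7° = 20.50 m/s and v_y0 = 65.28 sin 71.7° = 61.98 m/s.
Time to reach x = 138 m: t = x/vₓ = 138/20.50 = 6.733 s.
Height: y = v_y0 t − ½ g t² = 61.98 × 6.733 − 4.900 × 6.733² = 417.3 − 222.1 = 195.2 m.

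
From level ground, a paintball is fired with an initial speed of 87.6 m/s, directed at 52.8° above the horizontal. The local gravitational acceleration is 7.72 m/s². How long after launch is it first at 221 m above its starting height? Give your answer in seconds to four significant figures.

Horizontal component vₓ = 87.60 cos 52.8° = 52.96 m/s; vertical v_y0 = 87.60 sin 52.8° = 69.78 m/s.
Set y = v_y0 t − ½ g t² = 221: 3.860 t² − 69.78 t + 221 = 0.
t = [69.78 ± √(69.78² − 2·7.72·221)] / 7.72 = (69.78 ± 38.16) / 7.72, so t = 4.095 s or t = 13.98 s.
The first (ascending) time is 4.095 s.

4.095 s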